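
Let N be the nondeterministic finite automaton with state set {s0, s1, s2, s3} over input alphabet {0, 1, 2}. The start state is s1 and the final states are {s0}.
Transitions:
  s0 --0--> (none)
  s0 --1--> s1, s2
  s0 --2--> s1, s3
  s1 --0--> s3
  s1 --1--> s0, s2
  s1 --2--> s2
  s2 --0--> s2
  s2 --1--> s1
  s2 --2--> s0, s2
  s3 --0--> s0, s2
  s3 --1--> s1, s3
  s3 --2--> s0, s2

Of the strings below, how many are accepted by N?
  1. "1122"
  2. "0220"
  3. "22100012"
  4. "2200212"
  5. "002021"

"1122": accepted
"0220": accepted
"22100012": rejected
"2200212": accepted
"002021": accepted

4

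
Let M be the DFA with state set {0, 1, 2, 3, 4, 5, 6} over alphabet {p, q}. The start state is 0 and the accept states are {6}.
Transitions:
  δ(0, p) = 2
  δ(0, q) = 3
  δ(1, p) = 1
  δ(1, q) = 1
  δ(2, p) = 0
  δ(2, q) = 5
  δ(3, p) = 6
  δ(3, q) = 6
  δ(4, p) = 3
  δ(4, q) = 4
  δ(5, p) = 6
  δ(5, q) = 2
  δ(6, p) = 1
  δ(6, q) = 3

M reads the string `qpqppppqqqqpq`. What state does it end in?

0 --q--> 3
3 --p--> 6
6 --q--> 3
3 --p--> 6
6 --p--> 1
1 --p--> 1
1 --p--> 1
1 --q--> 1
1 --q--> 1
1 --q--> 1
1 --q--> 1
1 --p--> 1
1 --q--> 1

1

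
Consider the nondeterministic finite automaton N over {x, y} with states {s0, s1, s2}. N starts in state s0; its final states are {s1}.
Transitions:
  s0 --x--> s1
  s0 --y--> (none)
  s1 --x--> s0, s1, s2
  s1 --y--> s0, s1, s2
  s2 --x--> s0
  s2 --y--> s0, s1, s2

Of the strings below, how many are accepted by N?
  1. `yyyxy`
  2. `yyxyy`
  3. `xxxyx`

1

`yyyxy`: rejected
`yyxyy`: rejected
`xxxyx`: accepted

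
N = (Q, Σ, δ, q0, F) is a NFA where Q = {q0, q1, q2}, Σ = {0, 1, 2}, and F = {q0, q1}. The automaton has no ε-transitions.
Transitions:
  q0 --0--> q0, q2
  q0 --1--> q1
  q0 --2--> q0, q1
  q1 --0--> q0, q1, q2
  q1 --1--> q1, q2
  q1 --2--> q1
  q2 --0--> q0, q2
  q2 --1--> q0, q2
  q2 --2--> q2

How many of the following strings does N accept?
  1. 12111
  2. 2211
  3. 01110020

12111: accepted
2211: accepted
01110020: accepted

3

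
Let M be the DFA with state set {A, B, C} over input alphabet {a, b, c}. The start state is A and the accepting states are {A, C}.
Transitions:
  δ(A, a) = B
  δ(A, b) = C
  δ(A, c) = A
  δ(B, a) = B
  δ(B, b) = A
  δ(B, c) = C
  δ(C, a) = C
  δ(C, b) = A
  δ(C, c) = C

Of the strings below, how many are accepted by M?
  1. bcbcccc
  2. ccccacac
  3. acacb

3

bcbcccc: accepted
ccccacac: accepted
acacb: accepted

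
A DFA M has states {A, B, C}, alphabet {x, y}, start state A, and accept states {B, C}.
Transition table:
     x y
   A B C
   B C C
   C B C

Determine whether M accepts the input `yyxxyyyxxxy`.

accepted

A --y--> C
C --y--> C
C --x--> B
B --x--> C
C --y--> C
C --y--> C
C --y--> C
C --x--> B
B --x--> C
C --x--> B
B --y--> C
End in state C, which is an accepting state.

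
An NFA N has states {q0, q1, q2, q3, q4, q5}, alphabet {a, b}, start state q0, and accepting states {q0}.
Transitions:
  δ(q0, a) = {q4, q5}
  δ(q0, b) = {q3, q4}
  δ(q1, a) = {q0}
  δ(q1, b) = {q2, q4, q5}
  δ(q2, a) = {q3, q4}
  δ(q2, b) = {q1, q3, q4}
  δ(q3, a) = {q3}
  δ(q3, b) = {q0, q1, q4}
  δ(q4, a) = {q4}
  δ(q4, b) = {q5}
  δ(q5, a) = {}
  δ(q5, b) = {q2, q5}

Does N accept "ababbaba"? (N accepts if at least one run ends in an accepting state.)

Start: {q0}
read a: {q4, q5}
read b: {q2, q5}
read a: {q3, q4}
read b: {q0, q1, q4, q5}
read b: {q2, q3, q4, q5}
read a: {q3, q4}
read b: {q0, q1, q4, q5}
read a: {q0, q4, q5}
Reachable ∩ accepting = {q0} — nonempty.

accepted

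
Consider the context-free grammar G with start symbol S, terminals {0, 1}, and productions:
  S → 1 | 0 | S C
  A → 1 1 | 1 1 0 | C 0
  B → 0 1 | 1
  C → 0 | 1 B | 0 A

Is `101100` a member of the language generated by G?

yes

S ⇒ SC ⇒ SCC ⇒ SCCC ⇒ 1CCC ⇒ 10ACC ⇒ 1011CC ⇒ 10110C ⇒ 101100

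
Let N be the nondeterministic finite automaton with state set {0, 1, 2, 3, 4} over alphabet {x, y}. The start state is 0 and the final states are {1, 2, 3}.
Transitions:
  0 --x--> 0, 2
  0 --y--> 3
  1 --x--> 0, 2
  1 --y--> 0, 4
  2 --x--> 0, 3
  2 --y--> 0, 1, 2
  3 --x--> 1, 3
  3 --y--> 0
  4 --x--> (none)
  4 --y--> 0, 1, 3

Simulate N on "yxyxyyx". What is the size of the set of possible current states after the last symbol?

Start: {0}
read y: {3}
read x: {1, 3}
read y: {0, 4}
read x: {0, 2}
read y: {0, 1, 2, 3}
read y: {0, 1, 2, 3, 4}
read x: {0, 1, 2, 3}
Final reachable set {0, 1, 2, 3} has 4 states.

4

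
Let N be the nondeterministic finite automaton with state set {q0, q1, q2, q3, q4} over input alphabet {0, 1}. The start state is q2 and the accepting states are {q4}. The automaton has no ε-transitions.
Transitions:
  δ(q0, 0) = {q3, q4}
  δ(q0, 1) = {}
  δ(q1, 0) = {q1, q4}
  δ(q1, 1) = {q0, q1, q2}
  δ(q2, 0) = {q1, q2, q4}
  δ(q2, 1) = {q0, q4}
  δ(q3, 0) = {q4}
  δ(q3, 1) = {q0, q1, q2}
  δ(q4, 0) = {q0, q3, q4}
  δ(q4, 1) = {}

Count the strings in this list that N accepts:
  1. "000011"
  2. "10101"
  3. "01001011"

3

"000011": accepted
"10101": accepted
"01001011": accepted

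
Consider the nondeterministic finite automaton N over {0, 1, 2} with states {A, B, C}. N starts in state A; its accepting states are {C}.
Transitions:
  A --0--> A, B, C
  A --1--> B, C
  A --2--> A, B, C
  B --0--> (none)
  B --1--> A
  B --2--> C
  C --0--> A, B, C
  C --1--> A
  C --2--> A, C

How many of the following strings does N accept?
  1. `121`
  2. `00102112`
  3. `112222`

3

`121`: accepted
`00102112`: accepted
`112222`: accepted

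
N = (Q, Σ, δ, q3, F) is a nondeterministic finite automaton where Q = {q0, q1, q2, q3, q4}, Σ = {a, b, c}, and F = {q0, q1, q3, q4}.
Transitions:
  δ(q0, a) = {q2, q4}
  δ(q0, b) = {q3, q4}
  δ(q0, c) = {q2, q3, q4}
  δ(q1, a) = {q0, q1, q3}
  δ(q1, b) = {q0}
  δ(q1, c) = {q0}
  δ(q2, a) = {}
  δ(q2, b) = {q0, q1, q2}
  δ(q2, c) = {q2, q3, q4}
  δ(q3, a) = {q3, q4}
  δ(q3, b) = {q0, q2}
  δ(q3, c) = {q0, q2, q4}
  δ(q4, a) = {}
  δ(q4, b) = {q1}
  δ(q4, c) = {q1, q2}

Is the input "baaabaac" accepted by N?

rejected

Start: {q3}
read b: {q0, q2}
read a: {q2, q4}
read a: {}
The reachable set is empty and stays empty for the remaining 5 symbols.
Reachable ∩ accepting = {} — empty.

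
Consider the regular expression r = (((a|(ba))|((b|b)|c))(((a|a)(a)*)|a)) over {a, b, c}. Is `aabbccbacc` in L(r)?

No split of aabbccbacc into u·v has ((a|(ba))|((b|b)|c)) matching u and (((a|a)(a)*)|a) matching v.

no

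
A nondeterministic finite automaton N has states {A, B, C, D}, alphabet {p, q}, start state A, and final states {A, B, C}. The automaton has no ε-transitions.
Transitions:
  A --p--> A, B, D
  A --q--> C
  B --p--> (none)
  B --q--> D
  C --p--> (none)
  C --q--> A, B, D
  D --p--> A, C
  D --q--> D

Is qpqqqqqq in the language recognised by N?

Start: {A}
read q: {C}
read p: {}
The reachable set is empty and stays empty for the remaining 6 symbols.
Reachable ∩ accepting = {} — empty.

rejected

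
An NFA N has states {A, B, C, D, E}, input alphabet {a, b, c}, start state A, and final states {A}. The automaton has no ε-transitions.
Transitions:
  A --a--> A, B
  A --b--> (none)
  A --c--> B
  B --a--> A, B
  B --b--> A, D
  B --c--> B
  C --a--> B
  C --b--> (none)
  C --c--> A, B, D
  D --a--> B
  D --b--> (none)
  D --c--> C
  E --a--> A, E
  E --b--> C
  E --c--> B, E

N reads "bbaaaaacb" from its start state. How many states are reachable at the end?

Start: {A}
read b: {}
The reachable set is empty and stays empty for the remaining 8 symbols.
Final reachable set {} has 0 states.

0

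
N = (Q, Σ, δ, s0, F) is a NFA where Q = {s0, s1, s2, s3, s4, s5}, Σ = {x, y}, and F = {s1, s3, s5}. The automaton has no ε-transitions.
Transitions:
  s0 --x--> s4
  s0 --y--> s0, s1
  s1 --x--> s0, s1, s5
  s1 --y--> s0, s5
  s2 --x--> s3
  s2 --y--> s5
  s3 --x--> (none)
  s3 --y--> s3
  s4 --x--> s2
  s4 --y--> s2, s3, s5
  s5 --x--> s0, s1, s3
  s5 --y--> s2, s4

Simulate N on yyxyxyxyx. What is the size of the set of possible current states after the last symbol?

Start: {s0}
read y: {s0, s1}
read y: {s0, s1, s5}
read x: {s0, s1, s3, s4, s5}
read y: {s0, s1, s2, s3, s4, s5}
read x: {s0, s1, s2, s3, s4, s5}
read y: {s0, s1, s2, s3, s4, s5}
read x: {s0, s1, s2, s3, s4, s5}
read y: {s0, s1, s2, s3, s4, s5}
read x: {s0, s1, s2, s3, s4, s5}
Final reachable set {s0, s1, s2, s3, s4, s5} has 6 states.

6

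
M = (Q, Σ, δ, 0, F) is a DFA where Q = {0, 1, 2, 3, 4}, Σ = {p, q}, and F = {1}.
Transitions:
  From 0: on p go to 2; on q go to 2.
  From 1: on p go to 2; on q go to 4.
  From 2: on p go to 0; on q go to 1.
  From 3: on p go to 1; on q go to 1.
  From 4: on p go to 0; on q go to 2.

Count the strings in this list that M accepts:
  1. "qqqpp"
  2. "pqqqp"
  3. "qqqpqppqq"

"qqqpp": rejected
"pqqqp": rejected
"qqqpqppqq": rejected

0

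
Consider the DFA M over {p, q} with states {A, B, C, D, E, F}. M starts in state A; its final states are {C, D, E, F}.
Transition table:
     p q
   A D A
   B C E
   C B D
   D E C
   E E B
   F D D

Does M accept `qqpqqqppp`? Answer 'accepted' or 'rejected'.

A --q--> A
A --q--> A
A --p--> D
D --q--> C
C --q--> D
D --q--> C
C --p--> B
B --p--> C
C --p--> B
End in state B, which is not an accepting state.

rejected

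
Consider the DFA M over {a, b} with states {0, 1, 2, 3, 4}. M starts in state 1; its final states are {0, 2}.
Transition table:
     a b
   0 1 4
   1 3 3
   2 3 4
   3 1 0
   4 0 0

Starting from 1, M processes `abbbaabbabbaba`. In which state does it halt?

1

1 --a--> 3
3 --b--> 0
0 --b--> 4
4 --b--> 0
0 --a--> 1
1 --a--> 3
3 --b--> 0
0 --b--> 4
4 --a--> 0
0 --b--> 4
4 --b--> 0
0 --a--> 1
1 --b--> 3
3 --a--> 1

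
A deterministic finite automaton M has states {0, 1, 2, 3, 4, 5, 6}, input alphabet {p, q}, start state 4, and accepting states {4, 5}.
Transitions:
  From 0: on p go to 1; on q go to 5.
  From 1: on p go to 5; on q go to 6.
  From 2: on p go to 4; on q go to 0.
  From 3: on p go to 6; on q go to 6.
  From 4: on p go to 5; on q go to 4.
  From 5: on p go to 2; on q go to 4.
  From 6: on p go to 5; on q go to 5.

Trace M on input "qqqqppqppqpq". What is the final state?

4 --q--> 4
4 --q--> 4
4 --q--> 4
4 --q--> 4
4 --p--> 5
5 --p--> 2
2 --q--> 0
0 --p--> 1
1 --p--> 5
5 --q--> 4
4 --p--> 5
5 --q--> 4

4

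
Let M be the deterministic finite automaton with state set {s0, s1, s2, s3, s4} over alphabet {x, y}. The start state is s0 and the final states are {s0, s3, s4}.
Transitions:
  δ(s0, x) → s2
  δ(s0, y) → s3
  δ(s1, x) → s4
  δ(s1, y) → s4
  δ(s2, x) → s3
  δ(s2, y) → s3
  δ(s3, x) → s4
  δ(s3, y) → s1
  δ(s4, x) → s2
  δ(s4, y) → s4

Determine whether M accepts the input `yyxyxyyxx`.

rejected

s0 --y--> s3
s3 --y--> s1
s1 --x--> s4
s4 --y--> s4
s4 --x--> s2
s2 --y--> s3
s3 --y--> s1
s1 --x--> s4
s4 --x--> s2
End in state s2, which is not an accepting state.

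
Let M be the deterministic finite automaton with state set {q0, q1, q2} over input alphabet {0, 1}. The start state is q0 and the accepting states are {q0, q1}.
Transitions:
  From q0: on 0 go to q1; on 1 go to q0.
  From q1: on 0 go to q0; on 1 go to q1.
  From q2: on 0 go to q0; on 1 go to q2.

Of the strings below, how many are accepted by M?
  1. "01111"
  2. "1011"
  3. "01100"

"01111": accepted
"1011": accepted
"01100": accepted

3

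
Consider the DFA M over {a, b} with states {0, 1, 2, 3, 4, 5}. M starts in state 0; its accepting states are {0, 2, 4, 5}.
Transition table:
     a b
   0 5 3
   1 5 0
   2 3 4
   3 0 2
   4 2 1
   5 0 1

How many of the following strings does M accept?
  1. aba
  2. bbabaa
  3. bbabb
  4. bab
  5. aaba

4

aba: accepted
bbabaa: accepted
bbabb: accepted
bab: rejected
aaba: accepted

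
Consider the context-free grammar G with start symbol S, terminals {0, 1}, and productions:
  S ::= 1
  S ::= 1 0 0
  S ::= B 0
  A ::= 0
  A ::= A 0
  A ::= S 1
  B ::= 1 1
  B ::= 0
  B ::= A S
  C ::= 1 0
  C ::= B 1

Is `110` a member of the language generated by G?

S ⇒ B0 ⇒ 110

yes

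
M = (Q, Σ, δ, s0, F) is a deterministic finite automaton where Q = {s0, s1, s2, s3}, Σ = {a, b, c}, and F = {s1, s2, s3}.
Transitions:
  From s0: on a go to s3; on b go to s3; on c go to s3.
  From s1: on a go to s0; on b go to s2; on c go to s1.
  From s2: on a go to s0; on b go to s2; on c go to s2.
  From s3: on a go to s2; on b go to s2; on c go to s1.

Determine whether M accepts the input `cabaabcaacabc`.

accepted

s0 --c--> s3
s3 --a--> s2
s2 --b--> s2
s2 --a--> s0
s0 --a--> s3
s3 --b--> s2
s2 --c--> s2
s2 --a--> s0
s0 --a--> s3
s3 --c--> s1
s1 --a--> s0
s0 --b--> s3
s3 --c--> s1
End in state s1, which is an accepting state.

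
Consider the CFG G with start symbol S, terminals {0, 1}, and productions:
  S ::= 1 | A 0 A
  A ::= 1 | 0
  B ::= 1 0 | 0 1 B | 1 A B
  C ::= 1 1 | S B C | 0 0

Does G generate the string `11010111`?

no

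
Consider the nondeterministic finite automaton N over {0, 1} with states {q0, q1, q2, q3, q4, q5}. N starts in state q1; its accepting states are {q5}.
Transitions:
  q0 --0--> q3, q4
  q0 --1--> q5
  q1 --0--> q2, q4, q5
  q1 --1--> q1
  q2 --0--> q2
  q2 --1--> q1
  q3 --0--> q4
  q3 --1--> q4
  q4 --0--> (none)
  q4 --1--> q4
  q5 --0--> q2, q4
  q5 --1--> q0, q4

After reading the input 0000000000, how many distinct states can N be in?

1

Start: {q1}
read 0: {q2, q4, q5}
read 0: {q2, q4}
read 0: {q2}
read 0: {q2}
read 0: {q2}
read 0: {q2}
read 0: {q2}
read 0: {q2}
read 0: {q2}
read 0: {q2}
Final reachable set {q2} has 1 state.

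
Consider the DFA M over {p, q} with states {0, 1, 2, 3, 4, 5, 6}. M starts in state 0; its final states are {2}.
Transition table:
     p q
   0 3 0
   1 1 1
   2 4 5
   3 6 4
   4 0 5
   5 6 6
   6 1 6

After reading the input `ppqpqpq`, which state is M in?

1

0 --p--> 3
3 --p--> 6
6 --q--> 6
6 --p--> 1
1 --q--> 1
1 --p--> 1
1 --q--> 1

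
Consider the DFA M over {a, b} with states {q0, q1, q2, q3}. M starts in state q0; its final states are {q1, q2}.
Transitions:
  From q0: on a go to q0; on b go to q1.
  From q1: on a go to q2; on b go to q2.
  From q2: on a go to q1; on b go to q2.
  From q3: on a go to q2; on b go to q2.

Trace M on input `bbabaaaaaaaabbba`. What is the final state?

q0 --b--> q1
q1 --b--> q2
q2 --a--> q1
q1 --b--> q2
q2 --a--> q1
q1 --a--> q2
q2 --a--> q1
q1 --a--> q2
q2 --a--> q1
q1 --a--> q2
q2 --a--> q1
q1 --a--> q2
q2 --b--> q2
q2 --b--> q2
q2 --b--> q2
q2 --a--> q1

q1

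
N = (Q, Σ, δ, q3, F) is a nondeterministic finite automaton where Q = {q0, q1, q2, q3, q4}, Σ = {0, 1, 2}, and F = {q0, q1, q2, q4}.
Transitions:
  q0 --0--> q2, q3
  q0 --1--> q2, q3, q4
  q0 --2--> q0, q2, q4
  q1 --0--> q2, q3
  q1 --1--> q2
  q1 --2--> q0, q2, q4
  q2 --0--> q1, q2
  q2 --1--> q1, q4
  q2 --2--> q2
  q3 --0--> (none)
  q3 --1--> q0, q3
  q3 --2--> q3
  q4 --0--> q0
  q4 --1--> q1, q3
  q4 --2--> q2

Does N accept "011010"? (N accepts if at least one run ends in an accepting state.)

Start: {q3}
read 0: {}
The reachable set is empty and stays empty for the remaining 5 symbols.
Reachable ∩ accepting = {} — empty.

rejected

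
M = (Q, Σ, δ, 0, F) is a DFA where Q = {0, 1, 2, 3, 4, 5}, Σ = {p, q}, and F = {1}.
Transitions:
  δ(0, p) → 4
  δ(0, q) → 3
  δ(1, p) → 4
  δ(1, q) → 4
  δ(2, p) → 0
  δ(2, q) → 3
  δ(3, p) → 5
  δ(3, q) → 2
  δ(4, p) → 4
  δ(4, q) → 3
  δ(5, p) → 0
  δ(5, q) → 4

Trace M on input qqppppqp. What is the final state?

0 --q--> 3
3 --q--> 2
2 --p--> 0
0 --p--> 4
4 --p--> 4
4 --p--> 4
4 --q--> 3
3 --p--> 5

5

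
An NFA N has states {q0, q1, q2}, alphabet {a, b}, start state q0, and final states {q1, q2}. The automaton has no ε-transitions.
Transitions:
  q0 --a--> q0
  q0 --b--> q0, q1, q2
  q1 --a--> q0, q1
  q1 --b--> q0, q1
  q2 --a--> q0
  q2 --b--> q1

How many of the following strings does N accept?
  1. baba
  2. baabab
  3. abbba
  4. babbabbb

baba: accepted
baabab: accepted
abbba: accepted
babbabbb: accepted

4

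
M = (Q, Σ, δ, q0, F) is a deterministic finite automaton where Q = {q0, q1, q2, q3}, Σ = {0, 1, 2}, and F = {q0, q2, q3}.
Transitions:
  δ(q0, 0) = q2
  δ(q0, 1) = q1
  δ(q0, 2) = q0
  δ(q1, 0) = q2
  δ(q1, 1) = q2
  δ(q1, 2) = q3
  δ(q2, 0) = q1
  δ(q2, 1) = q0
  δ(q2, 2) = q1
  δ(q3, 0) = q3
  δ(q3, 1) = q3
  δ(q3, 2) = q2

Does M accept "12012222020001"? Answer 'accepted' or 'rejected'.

accepted

q0 --1--> q1
q1 --2--> q3
q3 --0--> q3
q3 --1--> q3
q3 --2--> q2
q2 --2--> q1
q1 --2--> q3
q3 --2--> q2
q2 --0--> q1
q1 --2--> q3
q3 --0--> q3
q3 --0--> q3
q3 --0--> q3
q3 --1--> q3
End in state q3, which is an accepting state.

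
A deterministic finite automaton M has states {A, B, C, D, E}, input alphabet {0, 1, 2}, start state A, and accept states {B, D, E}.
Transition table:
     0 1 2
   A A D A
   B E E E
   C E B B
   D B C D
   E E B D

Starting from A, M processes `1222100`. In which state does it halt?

E

A --1--> D
D --2--> D
D --2--> D
D --2--> D
D --1--> C
C --0--> E
E --0--> E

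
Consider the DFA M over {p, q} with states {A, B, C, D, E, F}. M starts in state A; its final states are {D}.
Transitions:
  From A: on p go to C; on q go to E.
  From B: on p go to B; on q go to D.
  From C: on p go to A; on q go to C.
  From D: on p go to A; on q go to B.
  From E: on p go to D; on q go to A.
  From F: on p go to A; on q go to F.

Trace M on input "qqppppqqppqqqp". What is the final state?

D

A --q--> E
E --q--> A
A --p--> C
C --p--> A
A --p--> C
C --p--> A
A --q--> E
E --q--> A
A --p--> C
C --p--> A
A --q--> E
E --q--> A
A --q--> E
E --p--> D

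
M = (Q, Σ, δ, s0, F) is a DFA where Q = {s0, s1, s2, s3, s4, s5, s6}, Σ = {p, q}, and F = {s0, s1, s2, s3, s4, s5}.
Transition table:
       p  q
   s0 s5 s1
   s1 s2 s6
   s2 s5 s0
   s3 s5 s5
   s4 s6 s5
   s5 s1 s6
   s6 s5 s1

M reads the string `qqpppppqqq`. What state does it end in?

s6

s0 --q--> s1
s1 --q--> s6
s6 --p--> s5
s5 --p--> s1
s1 --p--> s2
s2 --p--> s5
s5 --p--> s1
s1 --q--> s6
s6 --q--> s1
s1 --q--> s6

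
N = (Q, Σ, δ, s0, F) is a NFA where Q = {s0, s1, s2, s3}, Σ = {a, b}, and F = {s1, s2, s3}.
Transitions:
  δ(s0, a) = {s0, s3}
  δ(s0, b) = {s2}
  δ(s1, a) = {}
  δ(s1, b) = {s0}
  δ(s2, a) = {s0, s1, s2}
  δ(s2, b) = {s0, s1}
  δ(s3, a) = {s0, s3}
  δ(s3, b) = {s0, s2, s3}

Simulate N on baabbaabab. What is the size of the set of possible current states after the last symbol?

4

Start: {s0}
read b: {s2}
read a: {s0, s1, s2}
read a: {s0, s1, s2, s3}
read b: {s0, s1, s2, s3}
read b: {s0, s1, s2, s3}
read a: {s0, s1, s2, s3}
read a: {s0, s1, s2, s3}
read b: {s0, s1, s2, s3}
read a: {s0, s1, s2, s3}
read b: {s0, s1, s2, s3}
Final reachable set {s0, s1, s2, s3} has 4 states.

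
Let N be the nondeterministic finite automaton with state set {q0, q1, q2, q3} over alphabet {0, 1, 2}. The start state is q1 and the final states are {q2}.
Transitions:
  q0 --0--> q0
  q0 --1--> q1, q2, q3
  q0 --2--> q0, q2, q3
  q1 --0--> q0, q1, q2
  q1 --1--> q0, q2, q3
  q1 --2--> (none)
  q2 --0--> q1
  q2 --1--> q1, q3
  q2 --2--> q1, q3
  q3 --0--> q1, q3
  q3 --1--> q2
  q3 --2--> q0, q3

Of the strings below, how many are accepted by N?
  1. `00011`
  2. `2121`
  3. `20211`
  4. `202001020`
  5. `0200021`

`00011`: accepted
`2121`: rejected
`20211`: rejected
`202001020`: rejected
`0200021`: accepted

2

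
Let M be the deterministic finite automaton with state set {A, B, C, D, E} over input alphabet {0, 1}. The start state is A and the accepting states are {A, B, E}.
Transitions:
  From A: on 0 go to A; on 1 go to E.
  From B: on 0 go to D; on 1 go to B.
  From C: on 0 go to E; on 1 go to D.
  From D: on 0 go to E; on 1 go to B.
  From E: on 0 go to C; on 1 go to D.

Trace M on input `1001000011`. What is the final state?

B

A --1--> E
E --0--> C
C --0--> E
E --1--> D
D --0--> E
E --0--> C
C --0--> E
E --0--> C
C --1--> D
D --1--> B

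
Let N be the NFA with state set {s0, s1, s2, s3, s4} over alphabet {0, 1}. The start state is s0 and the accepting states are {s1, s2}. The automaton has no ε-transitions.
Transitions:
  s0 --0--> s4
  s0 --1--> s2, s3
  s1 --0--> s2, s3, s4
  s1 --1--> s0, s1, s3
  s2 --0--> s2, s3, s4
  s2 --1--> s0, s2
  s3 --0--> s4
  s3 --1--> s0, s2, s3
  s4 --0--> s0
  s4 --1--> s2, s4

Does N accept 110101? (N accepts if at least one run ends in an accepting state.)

accepted

Start: {s0}
read 1: {s2, s3}
read 1: {s0, s2, s3}
read 0: {s2, s3, s4}
read 1: {s0, s2, s3, s4}
read 0: {s0, s2, s3, s4}
read 1: {s0, s2, s3, s4}
Reachable ∩ accepting = {s2} — nonempty.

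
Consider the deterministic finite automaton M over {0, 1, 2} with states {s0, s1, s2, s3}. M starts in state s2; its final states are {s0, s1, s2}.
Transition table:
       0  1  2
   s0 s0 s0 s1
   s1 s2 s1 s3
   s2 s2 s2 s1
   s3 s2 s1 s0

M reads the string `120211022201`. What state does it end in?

s0

s2 --1--> s2
s2 --2--> s1
s1 --0--> s2
s2 --2--> s1
s1 --1--> s1
s1 --1--> s1
s1 --0--> s2
s2 --2--> s1
s1 --2--> s3
s3 --2--> s0
s0 --0--> s0
s0 --1--> s0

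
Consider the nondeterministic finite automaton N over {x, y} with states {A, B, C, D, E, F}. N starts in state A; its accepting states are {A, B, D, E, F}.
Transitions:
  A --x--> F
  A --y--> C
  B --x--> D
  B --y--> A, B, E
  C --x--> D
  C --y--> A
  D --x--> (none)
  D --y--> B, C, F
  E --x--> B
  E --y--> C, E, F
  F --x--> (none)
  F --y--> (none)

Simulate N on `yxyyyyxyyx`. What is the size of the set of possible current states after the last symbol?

3

Start: {A}
read y: {C}
read x: {D}
read y: {B, C, F}
read y: {A, B, E}
read y: {A, B, C, E, F}
read y: {A, B, C, E, F}
read x: {B, D, F}
read y: {A, B, C, E, F}
read y: {A, B, C, E, F}
read x: {B, D, F}
Final reachable set {B, D, F} has 3 states.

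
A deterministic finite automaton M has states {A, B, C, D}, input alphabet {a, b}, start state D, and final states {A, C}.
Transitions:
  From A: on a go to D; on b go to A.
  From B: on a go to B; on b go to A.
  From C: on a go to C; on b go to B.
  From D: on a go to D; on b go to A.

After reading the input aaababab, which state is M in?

A

D --a--> D
D --a--> D
D --a--> D
D --b--> A
A --a--> D
D --b--> A
A --a--> D
D --b--> A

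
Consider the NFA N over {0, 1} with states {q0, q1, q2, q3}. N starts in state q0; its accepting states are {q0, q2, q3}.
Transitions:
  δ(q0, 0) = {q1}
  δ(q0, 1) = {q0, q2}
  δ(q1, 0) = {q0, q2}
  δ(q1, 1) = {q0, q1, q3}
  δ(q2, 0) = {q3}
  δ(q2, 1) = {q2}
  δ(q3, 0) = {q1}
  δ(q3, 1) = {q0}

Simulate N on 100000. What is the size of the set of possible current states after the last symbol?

4

Start: {q0}
read 1: {q0, q2}
read 0: {q1, q3}
read 0: {q0, q1, q2}
read 0: {q0, q1, q2, q3}
read 0: {q0, q1, q2, q3}
read 0: {q0, q1, q2, q3}
Final reachable set {q0, q1, q2, q3} has 4 states.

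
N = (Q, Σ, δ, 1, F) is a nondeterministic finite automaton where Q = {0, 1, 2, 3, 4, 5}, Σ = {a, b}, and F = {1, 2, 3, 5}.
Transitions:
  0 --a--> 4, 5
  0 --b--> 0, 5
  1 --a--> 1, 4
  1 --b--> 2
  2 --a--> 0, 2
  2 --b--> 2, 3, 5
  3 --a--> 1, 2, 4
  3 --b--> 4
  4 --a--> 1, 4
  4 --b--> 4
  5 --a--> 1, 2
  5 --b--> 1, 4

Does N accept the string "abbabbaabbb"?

Start: {1}
read a: {1, 4}
read b: {2, 4}
read b: {2, 3, 4, 5}
read a: {0, 1, 2, 4}
read b: {0, 2, 3, 4, 5}
read b: {0, 1, 2, 3, 4, 5}
read a: {0, 1, 2, 4, 5}
read a: {0, 1, 2, 4, 5}
read b: {0, 1, 2, 3, 4, 5}
read b: {0, 1, 2, 3, 4, 5}
read b: {0, 1, 2, 3, 4, 5}
Reachable ∩ accepting = {1, 2, 3, 5} — nonempty.

accepted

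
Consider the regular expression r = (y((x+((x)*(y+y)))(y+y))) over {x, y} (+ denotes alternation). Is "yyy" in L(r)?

yes

Split as y·yy: y matches y and ((x+((x)*(y+y)))(y+y)) matches yy.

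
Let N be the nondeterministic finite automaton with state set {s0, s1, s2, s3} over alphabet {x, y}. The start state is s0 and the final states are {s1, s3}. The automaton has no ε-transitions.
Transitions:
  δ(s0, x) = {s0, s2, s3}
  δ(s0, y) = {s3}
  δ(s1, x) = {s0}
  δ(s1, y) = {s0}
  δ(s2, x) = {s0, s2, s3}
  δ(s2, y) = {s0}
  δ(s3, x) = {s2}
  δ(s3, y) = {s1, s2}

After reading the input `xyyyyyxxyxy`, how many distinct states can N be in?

Start: {s0}
read x: {s0, s2, s3}
read y: {s0, s1, s2, s3}
read y: {s0, s1, s2, s3}
read y: {s0, s1, s2, s3}
read y: {s0, s1, s2, s3}
read y: {s0, s1, s2, s3}
read x: {s0, s2, s3}
read x: {s0, s2, s3}
read y: {s0, s1, s2, s3}
read x: {s0, s2, s3}
read y: {s0, s1, s2, s3}
Final reachable set {s0, s1, s2, s3} has 4 states.

4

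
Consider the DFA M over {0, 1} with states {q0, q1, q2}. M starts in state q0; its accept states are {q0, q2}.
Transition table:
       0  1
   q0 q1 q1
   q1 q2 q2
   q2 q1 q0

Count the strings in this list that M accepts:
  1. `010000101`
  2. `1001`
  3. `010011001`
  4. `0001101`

4

`010000101`: accepted
`1001`: accepted
`010011001`: accepted
`0001101`: accepted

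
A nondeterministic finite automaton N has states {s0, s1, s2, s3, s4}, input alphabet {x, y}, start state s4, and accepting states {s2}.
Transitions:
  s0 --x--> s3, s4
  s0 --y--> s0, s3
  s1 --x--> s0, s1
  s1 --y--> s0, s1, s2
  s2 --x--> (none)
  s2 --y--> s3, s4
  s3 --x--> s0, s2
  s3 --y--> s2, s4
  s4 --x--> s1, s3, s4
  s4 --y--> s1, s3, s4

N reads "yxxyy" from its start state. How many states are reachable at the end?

Start: {s4}
read y: {s1, s3, s4}
read x: {s0, s1, s2, s3, s4}
read x: {s0, s1, s2, s3, s4}
read y: {s0, s1, s2, s3, s4}
read y: {s0, s1, s2, s3, s4}
Final reachable set {s0, s1, s2, s3, s4} has 5 states.

5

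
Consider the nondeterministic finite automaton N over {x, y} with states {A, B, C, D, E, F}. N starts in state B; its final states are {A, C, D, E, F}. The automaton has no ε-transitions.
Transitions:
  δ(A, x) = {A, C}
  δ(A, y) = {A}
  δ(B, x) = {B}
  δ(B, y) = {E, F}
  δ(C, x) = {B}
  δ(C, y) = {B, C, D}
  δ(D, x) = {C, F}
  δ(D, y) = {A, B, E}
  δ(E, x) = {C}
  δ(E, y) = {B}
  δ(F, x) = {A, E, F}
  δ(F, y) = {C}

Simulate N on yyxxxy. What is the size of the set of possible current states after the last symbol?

2

Start: {B}
read y: {E, F}
read y: {B, C}
read x: {B}
read x: {B}
read x: {B}
read y: {E, F}
Final reachable set {E, F} has 2 states.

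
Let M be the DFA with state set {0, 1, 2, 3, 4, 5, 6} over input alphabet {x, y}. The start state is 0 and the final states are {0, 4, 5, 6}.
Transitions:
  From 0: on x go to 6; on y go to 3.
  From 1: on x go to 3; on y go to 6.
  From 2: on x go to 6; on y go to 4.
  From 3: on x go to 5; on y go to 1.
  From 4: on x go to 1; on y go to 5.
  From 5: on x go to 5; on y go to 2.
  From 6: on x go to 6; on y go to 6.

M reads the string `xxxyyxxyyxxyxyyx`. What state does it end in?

0 --x--> 6
6 --x--> 6
6 --x--> 6
6 --y--> 6
6 --y--> 6
6 --x--> 6
6 --x--> 6
6 --y--> 6
6 --y--> 6
6 --x--> 6
6 --x--> 6
6 --y--> 6
6 --x--> 6
6 --y--> 6
6 --y--> 6
6 --x--> 6

6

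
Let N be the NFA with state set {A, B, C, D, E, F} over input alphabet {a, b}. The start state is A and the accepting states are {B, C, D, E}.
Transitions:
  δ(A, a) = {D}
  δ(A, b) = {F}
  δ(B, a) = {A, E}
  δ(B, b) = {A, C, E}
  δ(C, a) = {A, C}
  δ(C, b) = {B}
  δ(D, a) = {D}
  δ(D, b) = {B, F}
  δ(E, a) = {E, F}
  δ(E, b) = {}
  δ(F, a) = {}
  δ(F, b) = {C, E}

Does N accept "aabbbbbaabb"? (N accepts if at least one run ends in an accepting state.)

accepted

Start: {A}
read a: {D}
read a: {D}
read b: {B, F}
read b: {A, C, E}
read b: {B, F}
read b: {A, C, E}
read b: {B, F}
read a: {A, E}
read a: {D, E, F}
read b: {B, C, E, F}
read b: {A, B, C, E}
Reachable ∩ accepting = {B, C, E} — nonempty.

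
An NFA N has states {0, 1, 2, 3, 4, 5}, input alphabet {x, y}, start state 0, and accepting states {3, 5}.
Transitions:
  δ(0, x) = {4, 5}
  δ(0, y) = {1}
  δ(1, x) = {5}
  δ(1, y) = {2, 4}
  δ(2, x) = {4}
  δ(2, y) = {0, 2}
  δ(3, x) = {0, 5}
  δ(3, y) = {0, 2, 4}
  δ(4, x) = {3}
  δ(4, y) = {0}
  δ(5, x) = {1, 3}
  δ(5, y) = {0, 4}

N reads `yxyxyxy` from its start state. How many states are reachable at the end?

3

Start: {0}
read y: {1}
read x: {5}
read y: {0, 4}
read x: {3, 4, 5}
read y: {0, 2, 4}
read x: {3, 4, 5}
read y: {0, 2, 4}
Final reachable set {0, 2, 4} has 3 states.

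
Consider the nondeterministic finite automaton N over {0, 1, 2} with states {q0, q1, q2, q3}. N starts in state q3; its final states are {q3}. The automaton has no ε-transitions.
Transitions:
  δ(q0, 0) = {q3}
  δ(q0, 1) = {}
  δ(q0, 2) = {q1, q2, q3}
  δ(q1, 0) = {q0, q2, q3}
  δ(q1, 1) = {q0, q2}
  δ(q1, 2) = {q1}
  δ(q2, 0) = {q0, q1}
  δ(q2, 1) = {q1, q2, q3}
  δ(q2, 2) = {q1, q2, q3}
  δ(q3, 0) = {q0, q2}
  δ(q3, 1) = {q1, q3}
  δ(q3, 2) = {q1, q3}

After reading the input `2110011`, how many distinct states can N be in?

Start: {q3}
read 2: {q1, q3}
read 1: {q0, q1, q2, q3}
read 1: {q0, q1, q2, q3}
read 0: {q0, q1, q2, q3}
read 0: {q0, q1, q2, q3}
read 1: {q0, q1, q2, q3}
read 1: {q0, q1, q2, q3}
Final reachable set {q0, q1, q2, q3} has 4 states.

4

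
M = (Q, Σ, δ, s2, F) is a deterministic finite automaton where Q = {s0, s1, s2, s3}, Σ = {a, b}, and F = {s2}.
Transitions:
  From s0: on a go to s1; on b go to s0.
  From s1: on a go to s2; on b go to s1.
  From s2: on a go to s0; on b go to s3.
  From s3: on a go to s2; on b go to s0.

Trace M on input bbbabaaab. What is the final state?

s2 --b--> s3
s3 --b--> s0
s0 --b--> s0
s0 --a--> s1
s1 --b--> s1
s1 --a--> s2
s2 --a--> s0
s0 --a--> s1
s1 --b--> s1

s1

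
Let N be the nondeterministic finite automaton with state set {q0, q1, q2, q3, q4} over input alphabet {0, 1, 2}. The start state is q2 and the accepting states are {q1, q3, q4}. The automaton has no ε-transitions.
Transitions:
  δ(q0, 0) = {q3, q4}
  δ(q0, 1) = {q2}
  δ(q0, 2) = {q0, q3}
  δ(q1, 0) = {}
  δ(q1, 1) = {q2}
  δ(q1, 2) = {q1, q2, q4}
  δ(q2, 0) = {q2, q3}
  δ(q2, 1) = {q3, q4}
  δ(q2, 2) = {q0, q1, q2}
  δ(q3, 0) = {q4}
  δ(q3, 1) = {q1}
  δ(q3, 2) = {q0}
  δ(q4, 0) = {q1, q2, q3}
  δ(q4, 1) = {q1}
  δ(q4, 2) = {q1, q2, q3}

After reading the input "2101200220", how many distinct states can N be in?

4

Start: {q2}
read 2: {q0, q1, q2}
read 1: {q2, q3, q4}
read 0: {q1, q2, q3, q4}
read 1: {q1, q2, q3, q4}
read 2: {q0, q1, q2, q3, q4}
read 0: {q1, q2, q3, q4}
read 0: {q1, q2, q3, q4}
read 2: {q0, q1, q2, q3, q4}
read 2: {q0, q1, q2, q3, q4}
read 0: {q1, q2, q3, q4}
Final reachable set {q1, q2, q3, q4} has 4 states.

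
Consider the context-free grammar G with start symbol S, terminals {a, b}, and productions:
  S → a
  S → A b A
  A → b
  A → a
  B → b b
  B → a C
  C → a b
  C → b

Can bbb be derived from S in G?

S ⇒ AbA ⇒ bbA ⇒ bbb

yes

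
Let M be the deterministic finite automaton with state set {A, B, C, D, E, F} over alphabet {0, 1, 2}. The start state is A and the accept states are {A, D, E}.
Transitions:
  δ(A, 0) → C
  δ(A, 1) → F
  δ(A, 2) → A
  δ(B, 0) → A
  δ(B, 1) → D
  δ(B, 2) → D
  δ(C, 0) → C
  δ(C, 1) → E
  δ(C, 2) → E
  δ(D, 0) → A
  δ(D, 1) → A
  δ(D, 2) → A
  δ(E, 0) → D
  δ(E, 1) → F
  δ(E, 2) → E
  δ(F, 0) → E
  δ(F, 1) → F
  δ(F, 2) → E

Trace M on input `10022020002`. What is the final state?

A --1--> F
F --0--> E
E --0--> D
D --2--> A
A --2--> A
A --0--> C
C --2--> E
E --0--> D
D --0--> A
A --0--> C
C --2--> E

E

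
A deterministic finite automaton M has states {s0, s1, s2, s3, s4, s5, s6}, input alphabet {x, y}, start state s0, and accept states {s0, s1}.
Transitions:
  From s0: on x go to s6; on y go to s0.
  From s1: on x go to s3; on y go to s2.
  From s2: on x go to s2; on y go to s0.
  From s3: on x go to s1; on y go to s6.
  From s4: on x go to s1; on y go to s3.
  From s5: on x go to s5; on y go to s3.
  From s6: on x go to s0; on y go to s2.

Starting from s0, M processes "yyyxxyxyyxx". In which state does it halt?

s0

s0 --y--> s0
s0 --y--> s0
s0 --y--> s0
s0 --x--> s6
s6 --x--> s0
s0 --y--> s0
s0 --x--> s6
s6 --y--> s2
s2 --y--> s0
s0 --x--> s6
s6 --x--> s0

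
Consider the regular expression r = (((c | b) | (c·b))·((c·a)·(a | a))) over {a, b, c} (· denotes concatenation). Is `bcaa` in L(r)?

Split as b·caa: ((c|b)|(c·b)) matches b and ((c·a)·(a|a)) matches caa.

yes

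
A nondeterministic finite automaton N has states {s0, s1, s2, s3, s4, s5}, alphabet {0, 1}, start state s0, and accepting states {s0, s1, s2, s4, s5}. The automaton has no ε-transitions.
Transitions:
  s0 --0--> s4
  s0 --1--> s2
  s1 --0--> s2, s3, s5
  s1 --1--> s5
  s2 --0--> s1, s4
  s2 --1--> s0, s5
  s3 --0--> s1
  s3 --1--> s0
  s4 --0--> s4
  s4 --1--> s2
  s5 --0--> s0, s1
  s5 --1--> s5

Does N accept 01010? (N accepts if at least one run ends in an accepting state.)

accepted

Start: {s0}
read 0: {s4}
read 1: {s2}
read 0: {s1, s4}
read 1: {s2, s5}
read 0: {s0, s1, s4}
Reachable ∩ accepting = {s0, s1, s4} — nonempty.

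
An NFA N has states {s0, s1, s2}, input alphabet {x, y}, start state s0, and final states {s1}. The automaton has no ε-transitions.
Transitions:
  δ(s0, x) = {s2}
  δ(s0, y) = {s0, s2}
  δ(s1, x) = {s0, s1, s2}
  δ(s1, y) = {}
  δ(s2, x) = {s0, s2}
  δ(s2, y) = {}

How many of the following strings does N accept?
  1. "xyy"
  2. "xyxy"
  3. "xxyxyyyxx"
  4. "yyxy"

"xyy": rejected
"xyxy": rejected
"xxyxyyyxx": rejected
"yyxy": rejected

0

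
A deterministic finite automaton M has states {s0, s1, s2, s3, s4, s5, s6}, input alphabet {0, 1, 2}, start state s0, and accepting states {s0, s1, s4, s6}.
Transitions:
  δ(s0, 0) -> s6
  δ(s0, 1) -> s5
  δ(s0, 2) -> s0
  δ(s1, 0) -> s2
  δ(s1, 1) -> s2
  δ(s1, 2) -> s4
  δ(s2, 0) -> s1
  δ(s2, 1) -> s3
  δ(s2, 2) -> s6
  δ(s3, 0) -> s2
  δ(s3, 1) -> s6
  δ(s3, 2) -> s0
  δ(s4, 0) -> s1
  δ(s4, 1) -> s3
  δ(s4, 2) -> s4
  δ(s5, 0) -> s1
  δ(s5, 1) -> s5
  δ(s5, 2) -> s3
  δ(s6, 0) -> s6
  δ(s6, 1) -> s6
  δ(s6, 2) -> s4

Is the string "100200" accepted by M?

accepted

s0 --1--> s5
s5 --0--> s1
s1 --0--> s2
s2 --2--> s6
s6 --0--> s6
s6 --0--> s6
End in state s6, which is an accepting state.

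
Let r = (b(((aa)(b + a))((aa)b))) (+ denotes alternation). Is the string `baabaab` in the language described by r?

yes

Split as b·aabaab: b matches b and (((aa)(b+a))((aa)b)) matches aabaab.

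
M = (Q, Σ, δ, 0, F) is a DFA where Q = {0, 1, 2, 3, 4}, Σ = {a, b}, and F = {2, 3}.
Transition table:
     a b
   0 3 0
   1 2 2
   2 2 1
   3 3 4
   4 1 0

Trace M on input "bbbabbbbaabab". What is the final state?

0 --b--> 0
0 --b--> 0
0 --b--> 0
0 --a--> 3
3 --b--> 4
4 --b--> 0
0 --b--> 0
0 --b--> 0
0 --a--> 3
3 --a--> 3
3 --b--> 4
4 --a--> 1
1 --b--> 2

2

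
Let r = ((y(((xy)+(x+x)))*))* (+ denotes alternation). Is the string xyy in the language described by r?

no

xyy cannot be split into zero or more pieces each matching (y(((xy)+(x+x)))*).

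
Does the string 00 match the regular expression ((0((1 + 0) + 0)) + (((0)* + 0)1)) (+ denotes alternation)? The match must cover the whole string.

yes

The left alternative (0((1+0)+0)) matches 00.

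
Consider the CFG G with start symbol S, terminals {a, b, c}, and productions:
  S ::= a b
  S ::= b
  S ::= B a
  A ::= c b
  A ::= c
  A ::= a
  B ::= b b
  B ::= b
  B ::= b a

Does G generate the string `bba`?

yes

S ⇒ Ba ⇒ bba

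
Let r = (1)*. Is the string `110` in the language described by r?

110 cannot be split into zero or more pieces each matching 1.

no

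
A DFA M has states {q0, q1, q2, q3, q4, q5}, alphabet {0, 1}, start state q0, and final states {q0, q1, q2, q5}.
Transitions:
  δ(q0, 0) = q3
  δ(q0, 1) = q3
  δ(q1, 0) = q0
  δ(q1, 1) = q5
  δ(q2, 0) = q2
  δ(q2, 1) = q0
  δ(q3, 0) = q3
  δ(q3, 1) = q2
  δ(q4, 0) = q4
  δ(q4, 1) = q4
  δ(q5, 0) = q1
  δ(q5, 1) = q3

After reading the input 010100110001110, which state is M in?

q3

q0 --0--> q3
q3 --1--> q2
q2 --0--> q2
q2 --1--> q0
q0 --0--> q3
q3 --0--> q3
q3 --1--> q2
q2 --1--> q0
q0 --0--> q3
q3 --0--> q3
q3 --0--> q3
q3 --1--> q2
q2 --1--> q0
q0 --1--> q3
q3 --0--> q3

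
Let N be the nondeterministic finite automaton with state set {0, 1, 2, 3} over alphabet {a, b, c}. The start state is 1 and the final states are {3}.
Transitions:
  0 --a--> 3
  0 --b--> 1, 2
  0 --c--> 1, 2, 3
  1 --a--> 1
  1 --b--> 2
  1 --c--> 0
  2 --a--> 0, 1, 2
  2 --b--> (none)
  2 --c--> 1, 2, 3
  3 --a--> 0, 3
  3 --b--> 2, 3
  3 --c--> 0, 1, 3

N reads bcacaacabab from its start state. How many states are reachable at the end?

Start: {1}
read b: {2}
read c: {1, 2, 3}
read a: {0, 1, 2, 3}
read c: {0, 1, 2, 3}
read a: {0, 1, 2, 3}
read a: {0, 1, 2, 3}
read c: {0, 1, 2, 3}
read a: {0, 1, 2, 3}
read b: {1, 2, 3}
read a: {0, 1, 2, 3}
read b: {1, 2, 3}
Final reachable set {1, 2, 3} has 3 states.

3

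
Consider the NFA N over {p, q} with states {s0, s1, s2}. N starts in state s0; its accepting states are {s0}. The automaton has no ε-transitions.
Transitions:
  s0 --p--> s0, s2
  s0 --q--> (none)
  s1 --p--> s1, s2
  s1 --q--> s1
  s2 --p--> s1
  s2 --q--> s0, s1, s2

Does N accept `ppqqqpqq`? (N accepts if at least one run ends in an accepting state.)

accepted

Start: {s0}
read p: {s0, s2}
read p: {s0, s1, s2}
read q: {s0, s1, s2}
read q: {s0, s1, s2}
read q: {s0, s1, s2}
read p: {s0, s1, s2}
read q: {s0, s1, s2}
read q: {s0, s1, s2}
Reachable ∩ accepting = {s0} — nonempty.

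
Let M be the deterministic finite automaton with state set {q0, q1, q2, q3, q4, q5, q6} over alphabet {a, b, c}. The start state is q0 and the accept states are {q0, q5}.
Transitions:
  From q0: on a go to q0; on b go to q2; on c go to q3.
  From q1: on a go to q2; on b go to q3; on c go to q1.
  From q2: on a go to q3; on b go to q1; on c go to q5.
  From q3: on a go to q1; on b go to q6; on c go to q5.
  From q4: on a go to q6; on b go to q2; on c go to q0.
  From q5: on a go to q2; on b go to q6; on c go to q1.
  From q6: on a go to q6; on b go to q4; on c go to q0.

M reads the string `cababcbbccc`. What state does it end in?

q0 --c--> q3
q3 --a--> q1
q1 --b--> q3
q3 --a--> q1
q1 --b--> q3
q3 --c--> q5
q5 --b--> q6
q6 --b--> q4
q4 --c--> q0
q0 --c--> q3
q3 --c--> q5

q5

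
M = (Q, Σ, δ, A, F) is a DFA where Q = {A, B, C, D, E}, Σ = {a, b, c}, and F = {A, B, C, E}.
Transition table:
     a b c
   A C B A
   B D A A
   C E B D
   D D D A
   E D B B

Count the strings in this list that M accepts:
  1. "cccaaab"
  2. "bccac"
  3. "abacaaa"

0

"cccaaab": rejected
"bccac": rejected
"abacaaa": rejected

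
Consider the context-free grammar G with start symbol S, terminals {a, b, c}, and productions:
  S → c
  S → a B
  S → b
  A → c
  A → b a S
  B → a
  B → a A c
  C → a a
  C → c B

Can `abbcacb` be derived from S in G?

no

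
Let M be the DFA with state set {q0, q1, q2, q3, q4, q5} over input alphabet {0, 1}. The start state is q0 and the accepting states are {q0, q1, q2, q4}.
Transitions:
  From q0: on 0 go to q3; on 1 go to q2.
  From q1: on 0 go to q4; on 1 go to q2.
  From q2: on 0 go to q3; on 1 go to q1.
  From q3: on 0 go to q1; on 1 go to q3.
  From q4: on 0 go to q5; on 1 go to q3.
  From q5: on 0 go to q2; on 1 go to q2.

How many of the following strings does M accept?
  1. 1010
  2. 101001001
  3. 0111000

1010: accepted
101001001: rejected
0111000: rejected

1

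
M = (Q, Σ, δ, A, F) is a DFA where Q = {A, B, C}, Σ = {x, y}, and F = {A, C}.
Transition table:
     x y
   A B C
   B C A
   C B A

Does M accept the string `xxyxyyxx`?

A --x--> B
B --x--> C
C --y--> A
A --x--> B
B --y--> A
A --y--> C
C --x--> B
B --x--> C
End in state C, which is an accepting state.

accepted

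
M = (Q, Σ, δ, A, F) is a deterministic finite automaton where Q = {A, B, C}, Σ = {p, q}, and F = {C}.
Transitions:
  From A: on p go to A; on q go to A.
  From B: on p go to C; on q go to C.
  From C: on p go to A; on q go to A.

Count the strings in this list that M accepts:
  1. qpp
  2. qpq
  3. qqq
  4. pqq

qpp: rejected
qpq: rejected
qqq: rejected
pqq: rejected

0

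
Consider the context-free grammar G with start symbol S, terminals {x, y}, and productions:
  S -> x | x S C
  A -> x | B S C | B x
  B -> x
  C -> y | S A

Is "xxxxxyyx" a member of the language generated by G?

S ⇒ xSC ⇒ xxC ⇒ xxSA ⇒ xxxSCA ⇒ xxxxSCCA ⇒ xxxxxCCA ⇒ xxxxxyCA ⇒ xxxxxyyA ⇒ xxxxxyyx

yes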